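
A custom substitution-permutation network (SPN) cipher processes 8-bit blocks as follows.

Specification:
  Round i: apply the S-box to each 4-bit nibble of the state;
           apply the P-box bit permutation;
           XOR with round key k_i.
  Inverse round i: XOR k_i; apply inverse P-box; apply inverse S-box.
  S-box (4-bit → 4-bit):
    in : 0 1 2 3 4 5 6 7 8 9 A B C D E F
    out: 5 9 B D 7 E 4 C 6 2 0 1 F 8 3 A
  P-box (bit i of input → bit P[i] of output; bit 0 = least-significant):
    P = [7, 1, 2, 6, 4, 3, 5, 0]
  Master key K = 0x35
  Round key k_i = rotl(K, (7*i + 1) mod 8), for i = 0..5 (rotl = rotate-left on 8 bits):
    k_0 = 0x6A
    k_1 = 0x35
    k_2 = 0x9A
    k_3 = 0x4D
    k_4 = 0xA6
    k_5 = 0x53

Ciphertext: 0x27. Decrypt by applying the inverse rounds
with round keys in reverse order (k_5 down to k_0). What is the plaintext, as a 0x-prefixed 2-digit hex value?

s_0 = ciphertext = 0x27
s_1 = InvRound(s_0, k_5) = 0x07
s_2 = InvRound(s_1, k_4) = 0x7B
s_3 = InvRound(s_2, k_3) = 0x08
s_4 = InvRound(s_3, k_2) = 0xBE
s_5 = InvRound(s_4, k_1) = 0xFE
s_6 = InvRound(s_5, k_0) = 0xB0

0xB0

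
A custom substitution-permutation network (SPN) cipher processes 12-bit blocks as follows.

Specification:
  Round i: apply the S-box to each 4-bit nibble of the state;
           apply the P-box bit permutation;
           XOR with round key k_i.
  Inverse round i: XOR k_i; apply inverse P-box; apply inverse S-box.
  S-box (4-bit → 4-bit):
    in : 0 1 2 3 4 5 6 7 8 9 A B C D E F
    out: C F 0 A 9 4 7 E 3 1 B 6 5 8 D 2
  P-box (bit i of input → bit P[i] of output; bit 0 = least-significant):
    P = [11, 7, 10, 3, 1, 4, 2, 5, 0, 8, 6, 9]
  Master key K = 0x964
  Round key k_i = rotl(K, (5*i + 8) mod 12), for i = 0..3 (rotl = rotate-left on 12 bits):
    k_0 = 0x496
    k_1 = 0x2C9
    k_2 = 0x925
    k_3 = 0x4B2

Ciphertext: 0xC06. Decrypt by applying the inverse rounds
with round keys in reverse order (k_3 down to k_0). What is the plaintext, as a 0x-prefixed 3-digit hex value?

s_0 = ciphertext = 0xC06
s_1 = InvRound(s_0, k_3) = 0x278
s_2 = InvRound(s_1, k_2) = 0x1B4
s_3 = InvRound(s_2, k_1) = 0x17D
s_4 = InvRound(s_3, k_0) = 0x647

0x647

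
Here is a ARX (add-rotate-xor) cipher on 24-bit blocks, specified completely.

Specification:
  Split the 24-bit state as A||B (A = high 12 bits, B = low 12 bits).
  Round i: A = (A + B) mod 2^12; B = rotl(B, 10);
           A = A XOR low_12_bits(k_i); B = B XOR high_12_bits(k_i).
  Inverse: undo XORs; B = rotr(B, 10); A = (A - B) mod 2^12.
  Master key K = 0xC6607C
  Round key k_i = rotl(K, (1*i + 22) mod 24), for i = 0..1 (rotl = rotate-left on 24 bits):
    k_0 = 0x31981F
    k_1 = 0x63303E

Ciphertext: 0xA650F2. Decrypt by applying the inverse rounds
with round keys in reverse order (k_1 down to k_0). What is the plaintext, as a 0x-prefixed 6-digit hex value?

s_0 = ciphertext = 0xA650F2
s_1 = InvRound(s_0, k_1) = 0xF56B05
s_2 = InvRound(s_1, k_0) = 0x6D7072

0x6D7072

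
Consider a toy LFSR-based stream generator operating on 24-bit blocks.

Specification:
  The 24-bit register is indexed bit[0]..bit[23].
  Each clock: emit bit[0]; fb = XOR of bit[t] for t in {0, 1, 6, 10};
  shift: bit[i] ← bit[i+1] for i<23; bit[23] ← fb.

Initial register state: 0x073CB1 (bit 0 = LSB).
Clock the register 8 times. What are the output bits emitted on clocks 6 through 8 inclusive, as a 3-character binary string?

101

reg_0 = 0x073CB1
clock 1: out=1, reg = 0x039E58
clock 2: out=0, reg = 0x01CF2C
clock 3: out=0, reg = 0x80E796
clock 4: out=0, reg = 0x4073CB
clock 5: out=1, reg = 0xA039E5
clock 6: out=1, reg = 0x501CF2
clock 7: out=0, reg = 0xA80E79
clock 8: out=1, reg = 0xD4073C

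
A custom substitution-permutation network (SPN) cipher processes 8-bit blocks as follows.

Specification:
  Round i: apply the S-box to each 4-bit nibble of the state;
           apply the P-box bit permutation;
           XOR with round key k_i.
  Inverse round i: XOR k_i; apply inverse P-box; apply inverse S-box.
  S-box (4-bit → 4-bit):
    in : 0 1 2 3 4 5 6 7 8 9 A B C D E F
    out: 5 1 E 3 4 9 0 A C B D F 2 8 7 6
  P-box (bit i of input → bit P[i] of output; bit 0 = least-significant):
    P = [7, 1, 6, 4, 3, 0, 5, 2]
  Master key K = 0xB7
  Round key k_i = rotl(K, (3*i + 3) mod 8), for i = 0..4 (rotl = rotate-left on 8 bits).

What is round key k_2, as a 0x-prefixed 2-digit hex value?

K = 0xB7
k_0 = rotl(K, (3*0+3) mod 8) = rotl(K, 3) = 0xBD
k_1 = rotl(K, (3*1+3) mod 8) = rotl(K, 6) = 0xED
k_2 = rotl(K, (3*2+3) mod 8) = rotl(K, 1) = 0x6F

0x6F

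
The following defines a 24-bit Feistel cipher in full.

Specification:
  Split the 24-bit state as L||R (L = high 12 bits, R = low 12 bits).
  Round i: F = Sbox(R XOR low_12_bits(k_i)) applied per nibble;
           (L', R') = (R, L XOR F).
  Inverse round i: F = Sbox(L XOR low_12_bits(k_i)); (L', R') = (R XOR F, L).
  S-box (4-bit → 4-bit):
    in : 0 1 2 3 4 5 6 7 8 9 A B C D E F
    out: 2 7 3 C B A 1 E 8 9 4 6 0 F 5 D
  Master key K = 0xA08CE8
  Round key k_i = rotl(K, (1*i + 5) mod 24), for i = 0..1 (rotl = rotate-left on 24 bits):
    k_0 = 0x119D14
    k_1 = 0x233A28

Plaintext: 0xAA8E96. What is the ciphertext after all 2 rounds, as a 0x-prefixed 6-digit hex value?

0x62BEBA

s_0 = plaintext = 0xAA8E96
s_1 = Round(s_0, k_0) = 0xE9662B
s_2 = Round(s_1, k_1) = 0x62BEBA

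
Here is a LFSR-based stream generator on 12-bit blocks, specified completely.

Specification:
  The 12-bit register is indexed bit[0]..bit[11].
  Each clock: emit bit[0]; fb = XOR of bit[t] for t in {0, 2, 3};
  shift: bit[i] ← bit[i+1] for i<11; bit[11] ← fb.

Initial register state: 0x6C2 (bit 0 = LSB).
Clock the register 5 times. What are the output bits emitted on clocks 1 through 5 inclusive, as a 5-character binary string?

reg_0 = 0x6C2
clock 1: out=0, reg = 0x361
clock 2: out=1, reg = 0x9B0
clock 3: out=0, reg = 0x4D8
clock 4: out=0, reg = 0xA6C
clock 5: out=0, reg = 0x536

01000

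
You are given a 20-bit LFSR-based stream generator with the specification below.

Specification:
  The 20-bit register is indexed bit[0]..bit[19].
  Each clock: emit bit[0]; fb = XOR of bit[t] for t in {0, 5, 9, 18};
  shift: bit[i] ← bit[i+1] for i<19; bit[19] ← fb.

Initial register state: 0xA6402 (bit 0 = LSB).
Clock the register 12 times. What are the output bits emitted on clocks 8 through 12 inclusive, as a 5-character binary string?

reg_0 = 0xA6402
clock 1: out=0, reg = 0x53201
clock 2: out=1, reg = 0xA9900
clock 3: out=0, reg = 0x54C80
clock 4: out=0, reg = 0xAA640
clock 5: out=0, reg = 0xD5320
clock 6: out=0, reg = 0xEA990
clock 7: out=0, reg = 0xF54C8
clock 8: out=0, reg = 0xFAA64
clock 9: out=0, reg = 0xFD532
clock 10: out=0, reg = 0x7EA99
clock 11: out=1, reg = 0xBF54C
clock 12: out=0, reg = 0x5FAA6

00010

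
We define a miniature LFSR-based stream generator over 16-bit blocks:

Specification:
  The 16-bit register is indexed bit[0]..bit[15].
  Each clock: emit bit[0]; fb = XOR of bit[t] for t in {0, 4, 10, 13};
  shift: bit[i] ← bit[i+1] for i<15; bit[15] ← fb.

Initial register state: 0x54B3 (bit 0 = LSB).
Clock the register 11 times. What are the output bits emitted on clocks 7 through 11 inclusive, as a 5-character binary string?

reg_0 = 0x54B3
clock 1: out=1, reg = 0xAA59
clock 2: out=1, reg = 0xD52C
clock 3: out=0, reg = 0xEA96
clock 4: out=0, reg = 0x754B
clock 5: out=1, reg = 0xBAA5
clock 6: out=1, reg = 0x5D52
clock 7: out=0, reg = 0x2EA9
clock 8: out=1, reg = 0x9754
clock 9: out=0, reg = 0x4BAA
clock 10: out=0, reg = 0x25D5
clock 11: out=1, reg = 0x12EA

01001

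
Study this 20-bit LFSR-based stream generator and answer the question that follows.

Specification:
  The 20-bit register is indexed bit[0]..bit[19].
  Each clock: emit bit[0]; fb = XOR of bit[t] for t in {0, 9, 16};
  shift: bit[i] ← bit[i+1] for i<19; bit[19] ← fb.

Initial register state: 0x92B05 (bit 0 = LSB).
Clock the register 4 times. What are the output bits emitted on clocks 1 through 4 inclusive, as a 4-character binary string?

1010

reg_0 = 0x92B05
clock 1: out=1, reg = 0xC9582
clock 2: out=0, reg = 0x64AC1
clock 3: out=1, reg = 0x32560
clock 4: out=0, reg = 0x992B0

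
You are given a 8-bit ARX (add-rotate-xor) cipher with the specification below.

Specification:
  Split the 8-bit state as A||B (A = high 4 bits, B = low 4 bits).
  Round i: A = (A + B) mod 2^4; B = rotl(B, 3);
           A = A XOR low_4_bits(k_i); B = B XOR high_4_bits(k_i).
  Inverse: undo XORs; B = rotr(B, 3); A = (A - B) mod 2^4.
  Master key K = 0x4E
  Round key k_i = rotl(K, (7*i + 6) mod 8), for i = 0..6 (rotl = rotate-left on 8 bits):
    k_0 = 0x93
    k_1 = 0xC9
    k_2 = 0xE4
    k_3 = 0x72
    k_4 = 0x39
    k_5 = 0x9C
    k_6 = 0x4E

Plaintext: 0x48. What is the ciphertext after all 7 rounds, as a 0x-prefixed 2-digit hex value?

s_0 = plaintext = 0x48
s_1 = Round(s_0, k_0) = 0xFD
s_2 = Round(s_1, k_1) = 0x52
s_3 = Round(s_2, k_2) = 0x3F
s_4 = Round(s_3, k_3) = 0x08
s_5 = Round(s_4, k_4) = 0x17
s_6 = Round(s_5, k_5) = 0x42
s_7 = Round(s_6, k_6) = 0x85

0x85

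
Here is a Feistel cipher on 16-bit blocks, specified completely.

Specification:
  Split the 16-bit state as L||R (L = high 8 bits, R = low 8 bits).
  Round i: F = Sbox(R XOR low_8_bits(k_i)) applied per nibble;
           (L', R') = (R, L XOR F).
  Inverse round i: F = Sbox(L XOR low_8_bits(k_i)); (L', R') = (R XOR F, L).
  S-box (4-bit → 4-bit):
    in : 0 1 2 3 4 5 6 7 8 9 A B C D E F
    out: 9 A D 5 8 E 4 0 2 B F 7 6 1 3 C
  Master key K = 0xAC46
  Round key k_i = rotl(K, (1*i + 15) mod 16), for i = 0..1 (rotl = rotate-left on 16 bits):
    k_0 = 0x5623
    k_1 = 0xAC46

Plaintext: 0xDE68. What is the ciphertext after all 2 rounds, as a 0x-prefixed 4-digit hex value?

0x59C4

s_0 = plaintext = 0xDE68
s_1 = Round(s_0, k_0) = 0x6859
s_2 = Round(s_1, k_1) = 0x59C4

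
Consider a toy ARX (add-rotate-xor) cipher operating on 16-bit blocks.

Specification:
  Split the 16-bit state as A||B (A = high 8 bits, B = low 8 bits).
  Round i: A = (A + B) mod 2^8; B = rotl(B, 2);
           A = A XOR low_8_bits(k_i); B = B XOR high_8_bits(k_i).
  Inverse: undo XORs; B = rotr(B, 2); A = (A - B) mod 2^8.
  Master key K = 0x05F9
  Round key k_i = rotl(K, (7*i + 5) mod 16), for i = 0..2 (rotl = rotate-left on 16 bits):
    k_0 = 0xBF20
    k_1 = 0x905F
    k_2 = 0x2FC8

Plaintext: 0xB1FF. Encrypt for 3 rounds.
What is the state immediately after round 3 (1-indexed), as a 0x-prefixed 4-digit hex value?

0xE869

s_0 = plaintext = 0xB1FF
s_1 = Round(s_0, k_0) = 0x9040
s_2 = Round(s_1, k_1) = 0x8F91
s_3 = Round(s_2, k_2) = 0xE869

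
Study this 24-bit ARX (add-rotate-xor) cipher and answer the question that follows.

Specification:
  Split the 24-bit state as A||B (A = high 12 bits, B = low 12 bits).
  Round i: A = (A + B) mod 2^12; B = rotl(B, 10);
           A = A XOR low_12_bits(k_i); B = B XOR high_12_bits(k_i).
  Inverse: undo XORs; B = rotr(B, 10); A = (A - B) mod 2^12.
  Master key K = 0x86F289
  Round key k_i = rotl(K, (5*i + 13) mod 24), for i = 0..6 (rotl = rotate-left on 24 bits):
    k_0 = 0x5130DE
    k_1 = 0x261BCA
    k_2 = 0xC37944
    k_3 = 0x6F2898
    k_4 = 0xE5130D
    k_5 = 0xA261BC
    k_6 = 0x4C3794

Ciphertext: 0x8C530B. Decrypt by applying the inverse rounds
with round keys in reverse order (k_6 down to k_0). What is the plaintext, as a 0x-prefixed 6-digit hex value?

0x777F53

s_0 = ciphertext = 0x8C530B
s_1 = InvRound(s_0, k_6) = 0x030F21
s_2 = InvRound(s_1, k_5) = 0xD6F41D
s_3 = InvRound(s_2, k_4) = 0x530932
s_4 = InvRound(s_3, k_3) = 0xEA5F03
s_5 = InvRound(s_4, k_2) = 0xB11CD0
s_6 = InvRound(s_5, k_1) = 0x614AC7
s_7 = InvRound(s_6, k_0) = 0x777F53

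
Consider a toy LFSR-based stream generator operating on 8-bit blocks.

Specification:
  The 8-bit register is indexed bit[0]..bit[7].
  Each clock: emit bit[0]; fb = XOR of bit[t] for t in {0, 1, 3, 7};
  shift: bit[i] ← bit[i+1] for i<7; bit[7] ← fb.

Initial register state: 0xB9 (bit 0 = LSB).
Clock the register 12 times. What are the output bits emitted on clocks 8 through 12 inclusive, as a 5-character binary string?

reg_0 = 0xB9
clock 1: out=1, reg = 0xDC
clock 2: out=0, reg = 0x6E
clock 3: out=0, reg = 0x37
clock 4: out=1, reg = 0x1B
clock 5: out=1, reg = 0x8D
clock 6: out=1, reg = 0xC6
clock 7: out=0, reg = 0x63
clock 8: out=1, reg = 0x31
clock 9: out=1, reg = 0x98
clock 10: out=0, reg = 0x4C
clock 11: out=0, reg = 0xA6
clock 12: out=0, reg = 0x53

11000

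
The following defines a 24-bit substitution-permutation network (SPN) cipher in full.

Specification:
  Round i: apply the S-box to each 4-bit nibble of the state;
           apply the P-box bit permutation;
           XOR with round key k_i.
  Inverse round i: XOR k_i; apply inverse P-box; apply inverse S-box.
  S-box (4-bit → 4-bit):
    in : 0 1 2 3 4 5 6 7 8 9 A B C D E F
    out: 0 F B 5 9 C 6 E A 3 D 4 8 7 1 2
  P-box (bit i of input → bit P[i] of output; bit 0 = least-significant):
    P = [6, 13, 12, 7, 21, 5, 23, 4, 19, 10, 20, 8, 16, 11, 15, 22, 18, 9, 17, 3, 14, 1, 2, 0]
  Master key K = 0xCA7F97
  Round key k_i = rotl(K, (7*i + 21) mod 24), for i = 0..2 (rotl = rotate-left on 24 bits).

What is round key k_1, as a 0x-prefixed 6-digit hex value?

0xA7F97C

K = 0xCA7F97
k_0 = rotl(K, (7*0+21) mod 24) = rotl(K, 21) = 0xF94FF2
k_1 = rotl(K, (7*1+21) mod 24) = rotl(K, 4) = 0xA7F97C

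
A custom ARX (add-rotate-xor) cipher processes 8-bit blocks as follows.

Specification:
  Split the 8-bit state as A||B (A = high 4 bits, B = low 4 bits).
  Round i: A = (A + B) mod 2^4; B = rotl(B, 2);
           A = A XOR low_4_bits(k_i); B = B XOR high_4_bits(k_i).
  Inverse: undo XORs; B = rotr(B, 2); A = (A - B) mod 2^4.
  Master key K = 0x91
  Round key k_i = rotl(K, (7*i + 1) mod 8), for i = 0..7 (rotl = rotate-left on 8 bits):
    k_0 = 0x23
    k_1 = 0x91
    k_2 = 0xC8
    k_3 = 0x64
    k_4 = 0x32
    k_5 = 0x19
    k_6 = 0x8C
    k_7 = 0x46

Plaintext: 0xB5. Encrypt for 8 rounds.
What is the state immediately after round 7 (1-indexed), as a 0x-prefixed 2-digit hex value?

0x3B

s_0 = plaintext = 0xB5
s_1 = Round(s_0, k_0) = 0x37
s_2 = Round(s_1, k_1) = 0xB4
s_3 = Round(s_2, k_2) = 0x7D
s_4 = Round(s_3, k_3) = 0x01
s_5 = Round(s_4, k_4) = 0x37
s_6 = Round(s_5, k_5) = 0x3C
s_7 = Round(s_6, k_6) = 0x3B
s_8 = Round(s_7, k_7) = 0x8A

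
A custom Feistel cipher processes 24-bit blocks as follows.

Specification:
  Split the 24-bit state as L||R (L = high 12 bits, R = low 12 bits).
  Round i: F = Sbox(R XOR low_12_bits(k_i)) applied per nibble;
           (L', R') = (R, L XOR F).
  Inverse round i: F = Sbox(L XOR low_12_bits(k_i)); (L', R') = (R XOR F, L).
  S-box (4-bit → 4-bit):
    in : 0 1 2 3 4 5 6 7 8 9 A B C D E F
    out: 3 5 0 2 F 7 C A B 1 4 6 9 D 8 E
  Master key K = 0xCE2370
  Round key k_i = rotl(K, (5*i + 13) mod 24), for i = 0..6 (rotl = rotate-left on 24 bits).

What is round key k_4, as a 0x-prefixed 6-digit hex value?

K = 0xCE2370
k_0 = rotl(K, (5*0+13) mod 24) = rotl(K, 13) = 0x6E19C4
k_1 = rotl(K, (5*1+13) mod 24) = rotl(K, 18) = 0xC3388D
k_2 = rotl(K, (5*2+13) mod 24) = rotl(K, 23) = 0x6711B8
k_3 = rotl(K, (5*3+13) mod 24) = rotl(K, 4) = 0xE2370C
k_4 = rotl(K, (5*4+13) mod 24) = rotl(K, 9) = 0x46E19C

0x46E19C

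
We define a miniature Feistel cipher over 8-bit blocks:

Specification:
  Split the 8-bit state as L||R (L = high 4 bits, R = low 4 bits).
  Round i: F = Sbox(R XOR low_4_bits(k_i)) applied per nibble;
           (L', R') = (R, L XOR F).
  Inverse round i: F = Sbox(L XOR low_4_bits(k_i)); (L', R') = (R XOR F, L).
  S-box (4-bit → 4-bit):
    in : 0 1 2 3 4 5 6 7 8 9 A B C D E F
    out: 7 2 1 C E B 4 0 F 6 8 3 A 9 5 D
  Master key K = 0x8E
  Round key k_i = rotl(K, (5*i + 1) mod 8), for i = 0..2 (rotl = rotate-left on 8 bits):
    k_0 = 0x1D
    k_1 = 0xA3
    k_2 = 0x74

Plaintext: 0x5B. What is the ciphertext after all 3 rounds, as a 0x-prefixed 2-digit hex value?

s_0 = plaintext = 0x5B
s_1 = Round(s_0, k_0) = 0xB1
s_2 = Round(s_1, k_1) = 0x1A
s_3 = Round(s_2, k_2) = 0xA4

0xA4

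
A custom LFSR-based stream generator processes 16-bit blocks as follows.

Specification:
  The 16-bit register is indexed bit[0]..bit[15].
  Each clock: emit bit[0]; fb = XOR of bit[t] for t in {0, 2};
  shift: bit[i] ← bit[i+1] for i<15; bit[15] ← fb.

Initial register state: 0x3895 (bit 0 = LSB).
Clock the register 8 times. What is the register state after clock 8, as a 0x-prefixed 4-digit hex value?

0xB038

reg_0 = 0x3895
clock 1: out=1, reg = 0x1C4A
clock 2: out=0, reg = 0x0E25
clock 3: out=1, reg = 0x0712
clock 4: out=0, reg = 0x0389
clock 5: out=1, reg = 0x81C4
clock 6: out=0, reg = 0xC0E2
clock 7: out=0, reg = 0x6071
clock 8: out=1, reg = 0xB038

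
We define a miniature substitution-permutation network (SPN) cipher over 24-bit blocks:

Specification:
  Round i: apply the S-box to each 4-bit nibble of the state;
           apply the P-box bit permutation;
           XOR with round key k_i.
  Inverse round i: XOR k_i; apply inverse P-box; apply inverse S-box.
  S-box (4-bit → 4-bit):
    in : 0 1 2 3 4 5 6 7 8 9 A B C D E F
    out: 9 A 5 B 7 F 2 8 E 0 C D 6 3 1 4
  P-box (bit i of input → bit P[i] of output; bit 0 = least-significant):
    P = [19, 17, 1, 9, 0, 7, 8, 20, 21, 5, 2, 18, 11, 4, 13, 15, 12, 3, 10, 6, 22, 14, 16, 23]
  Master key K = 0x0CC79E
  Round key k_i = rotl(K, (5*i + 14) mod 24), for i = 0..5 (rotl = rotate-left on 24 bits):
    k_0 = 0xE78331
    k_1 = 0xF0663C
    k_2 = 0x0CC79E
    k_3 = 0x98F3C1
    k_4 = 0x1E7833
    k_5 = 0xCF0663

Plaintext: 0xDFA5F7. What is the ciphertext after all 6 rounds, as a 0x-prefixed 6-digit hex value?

s_0 = plaintext = 0xDFA5F7
s_1 = Round(s_0, k_0) = 0x836415
s_2 = Round(s_1, k_1) = 0x4B34C2
s_3 = Round(s_2, k_2) = 0x651A68
s_4 = Round(s_3, k_3) = 0x9E251F
s_5 = Round(s_4, k_4) = 0x2A4095
s_6 = Round(s_5, k_5) = 0xA02831

0xA02831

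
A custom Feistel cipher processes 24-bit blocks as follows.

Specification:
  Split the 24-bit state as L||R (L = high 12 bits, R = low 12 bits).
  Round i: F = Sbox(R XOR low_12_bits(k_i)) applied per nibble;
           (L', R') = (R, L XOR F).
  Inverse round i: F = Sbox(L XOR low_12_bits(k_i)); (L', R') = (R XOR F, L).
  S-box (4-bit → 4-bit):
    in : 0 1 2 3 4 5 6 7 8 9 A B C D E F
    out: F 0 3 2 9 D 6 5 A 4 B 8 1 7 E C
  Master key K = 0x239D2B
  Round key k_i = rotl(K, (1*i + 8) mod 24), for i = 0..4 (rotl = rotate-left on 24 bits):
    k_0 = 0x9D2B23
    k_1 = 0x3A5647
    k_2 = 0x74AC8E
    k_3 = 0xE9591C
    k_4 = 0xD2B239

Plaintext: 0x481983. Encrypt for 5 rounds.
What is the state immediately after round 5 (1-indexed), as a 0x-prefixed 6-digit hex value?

s_0 = plaintext = 0x481983
s_1 = Round(s_0, k_0) = 0x98373E
s_2 = Round(s_1, k_1) = 0x73E9D7
s_3 = Round(s_2, k_2) = 0x9D7AEA
s_4 = Round(s_3, k_3) = 0xAEAB11
s_5 = Round(s_4, k_4) = 0xB11ED0

0xB11ED0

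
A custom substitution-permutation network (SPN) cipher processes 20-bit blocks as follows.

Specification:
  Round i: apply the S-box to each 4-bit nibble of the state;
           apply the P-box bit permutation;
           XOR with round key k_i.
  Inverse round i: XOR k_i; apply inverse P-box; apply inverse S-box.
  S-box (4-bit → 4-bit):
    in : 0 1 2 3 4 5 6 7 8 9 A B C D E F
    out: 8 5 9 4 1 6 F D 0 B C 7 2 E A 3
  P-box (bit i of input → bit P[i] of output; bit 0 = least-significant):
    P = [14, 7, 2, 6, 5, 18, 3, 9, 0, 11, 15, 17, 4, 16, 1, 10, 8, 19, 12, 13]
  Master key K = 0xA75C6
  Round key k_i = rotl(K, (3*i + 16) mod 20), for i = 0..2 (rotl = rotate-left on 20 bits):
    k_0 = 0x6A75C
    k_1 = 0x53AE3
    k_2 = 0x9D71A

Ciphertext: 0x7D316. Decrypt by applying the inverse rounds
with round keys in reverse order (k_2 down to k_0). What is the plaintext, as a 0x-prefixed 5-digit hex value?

0xBFE22

s_0 = ciphertext = 0x7D316
s_1 = InvRound(s_0, k_2) = 0xC0053
s_2 = InvRound(s_1, k_1) = 0xDFC2C
s_3 = InvRound(s_2, k_0) = 0xBFE22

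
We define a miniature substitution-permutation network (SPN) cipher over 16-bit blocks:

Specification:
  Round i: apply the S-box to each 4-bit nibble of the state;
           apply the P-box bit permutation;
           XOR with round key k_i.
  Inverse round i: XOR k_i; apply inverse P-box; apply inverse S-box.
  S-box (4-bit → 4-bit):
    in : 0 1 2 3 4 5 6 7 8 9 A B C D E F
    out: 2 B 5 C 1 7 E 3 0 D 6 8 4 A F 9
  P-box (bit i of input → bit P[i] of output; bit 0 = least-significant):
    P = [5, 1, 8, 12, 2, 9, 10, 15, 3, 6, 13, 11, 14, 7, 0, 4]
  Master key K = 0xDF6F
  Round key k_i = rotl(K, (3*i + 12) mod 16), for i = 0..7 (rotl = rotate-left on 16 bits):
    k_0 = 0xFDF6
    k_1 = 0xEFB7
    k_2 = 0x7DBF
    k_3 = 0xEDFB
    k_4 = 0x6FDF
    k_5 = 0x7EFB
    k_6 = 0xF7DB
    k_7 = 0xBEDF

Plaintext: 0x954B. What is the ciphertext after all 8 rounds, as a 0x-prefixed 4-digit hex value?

s_0 = plaintext = 0x954B
s_1 = Round(s_0, k_0) = 0x8DAB
s_2 = Round(s_1, k_1) = 0xF1F7
s_3 = Round(s_2, k_2) = 0xB5C1
s_4 = Round(s_3, k_3) = 0xD981
s_5 = Round(s_4, k_4) = 0x5765
s_6 = Round(s_5, k_5) = 0xB910
s_7 = Round(s_6, k_6) = 0x5DC5
s_8 = Round(s_7, k_7) = 0xF33C

0xF33C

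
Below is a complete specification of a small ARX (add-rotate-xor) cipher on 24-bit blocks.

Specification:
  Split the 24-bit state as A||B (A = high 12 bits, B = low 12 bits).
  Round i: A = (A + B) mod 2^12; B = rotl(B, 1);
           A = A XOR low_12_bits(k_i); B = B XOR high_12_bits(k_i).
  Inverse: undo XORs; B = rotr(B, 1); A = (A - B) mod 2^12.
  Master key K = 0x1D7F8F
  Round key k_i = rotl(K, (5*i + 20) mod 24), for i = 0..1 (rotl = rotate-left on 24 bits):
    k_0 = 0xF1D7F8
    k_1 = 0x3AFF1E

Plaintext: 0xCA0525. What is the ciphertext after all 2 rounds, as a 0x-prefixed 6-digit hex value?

0x48A901

s_0 = plaintext = 0xCA0525
s_1 = Round(s_0, k_0) = 0x63D557
s_2 = Round(s_1, k_1) = 0x48A901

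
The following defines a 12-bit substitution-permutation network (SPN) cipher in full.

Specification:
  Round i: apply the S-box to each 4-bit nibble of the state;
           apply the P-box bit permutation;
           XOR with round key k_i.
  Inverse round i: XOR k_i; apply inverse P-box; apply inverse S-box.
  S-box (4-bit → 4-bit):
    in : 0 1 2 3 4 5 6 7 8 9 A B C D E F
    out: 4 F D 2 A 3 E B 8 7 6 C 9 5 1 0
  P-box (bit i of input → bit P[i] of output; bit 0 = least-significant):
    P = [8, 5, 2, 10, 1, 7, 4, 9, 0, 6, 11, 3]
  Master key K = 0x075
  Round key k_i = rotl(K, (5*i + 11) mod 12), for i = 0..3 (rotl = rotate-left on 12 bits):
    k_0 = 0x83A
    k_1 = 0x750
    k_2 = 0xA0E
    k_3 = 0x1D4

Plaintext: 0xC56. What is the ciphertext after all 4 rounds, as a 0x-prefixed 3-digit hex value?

0xB18

s_0 = plaintext = 0xC56
s_1 = Round(s_0, k_0) = 0xC95
s_2 = Round(s_1, k_1) = 0x6EB
s_3 = Round(s_2, k_2) = 0x640
s_4 = Round(s_3, k_3) = 0xB18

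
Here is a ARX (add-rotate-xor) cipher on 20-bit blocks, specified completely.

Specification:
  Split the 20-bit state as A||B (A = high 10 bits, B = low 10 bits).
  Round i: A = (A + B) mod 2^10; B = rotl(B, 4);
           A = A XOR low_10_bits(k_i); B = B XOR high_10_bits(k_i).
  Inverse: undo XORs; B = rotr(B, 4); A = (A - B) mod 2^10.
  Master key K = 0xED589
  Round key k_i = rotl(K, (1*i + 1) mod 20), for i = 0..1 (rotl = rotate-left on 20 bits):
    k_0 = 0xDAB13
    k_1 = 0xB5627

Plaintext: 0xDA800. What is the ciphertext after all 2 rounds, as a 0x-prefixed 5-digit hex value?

s_0 = plaintext = 0xDA800
s_1 = Round(s_0, k_0) = 0x1E76A
s_2 = Round(s_1, k_1) = 0x71078

0x71078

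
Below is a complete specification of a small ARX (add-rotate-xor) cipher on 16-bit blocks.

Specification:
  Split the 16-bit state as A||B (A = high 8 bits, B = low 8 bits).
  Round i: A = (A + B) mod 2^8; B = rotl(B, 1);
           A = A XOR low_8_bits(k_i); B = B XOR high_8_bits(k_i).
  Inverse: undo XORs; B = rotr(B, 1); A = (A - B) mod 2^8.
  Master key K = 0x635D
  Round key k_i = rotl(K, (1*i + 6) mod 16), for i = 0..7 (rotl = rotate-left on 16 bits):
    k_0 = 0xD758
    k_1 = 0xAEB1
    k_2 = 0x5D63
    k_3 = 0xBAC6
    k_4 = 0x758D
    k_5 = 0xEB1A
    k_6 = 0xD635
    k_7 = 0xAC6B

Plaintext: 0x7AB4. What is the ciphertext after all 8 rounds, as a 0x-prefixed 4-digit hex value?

0xFCF1

s_0 = plaintext = 0x7AB4
s_1 = Round(s_0, k_0) = 0x76BE
s_2 = Round(s_1, k_1) = 0x85D3
s_3 = Round(s_2, k_2) = 0x3BFA
s_4 = Round(s_3, k_3) = 0xF34F
s_5 = Round(s_4, k_4) = 0xCFEB
s_6 = Round(s_5, k_5) = 0xA03C
s_7 = Round(s_6, k_6) = 0xE9AE
s_8 = Round(s_7, k_7) = 0xFCF1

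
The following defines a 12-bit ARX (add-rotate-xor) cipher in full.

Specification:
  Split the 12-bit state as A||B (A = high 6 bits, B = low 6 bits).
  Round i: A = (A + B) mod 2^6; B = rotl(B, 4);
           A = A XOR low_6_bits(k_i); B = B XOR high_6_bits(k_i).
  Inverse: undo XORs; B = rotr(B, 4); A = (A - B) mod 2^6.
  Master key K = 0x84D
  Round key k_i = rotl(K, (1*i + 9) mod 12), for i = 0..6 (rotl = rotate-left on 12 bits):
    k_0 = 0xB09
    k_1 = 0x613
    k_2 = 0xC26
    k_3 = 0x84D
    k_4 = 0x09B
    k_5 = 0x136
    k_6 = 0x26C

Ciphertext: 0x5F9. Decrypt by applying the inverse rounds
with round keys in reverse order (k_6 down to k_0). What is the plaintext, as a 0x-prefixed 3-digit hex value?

s_0 = ciphertext = 0x5F9
s_1 = InvRound(s_0, k_6) = 0xE03
s_2 = InvRound(s_1, k_5) = 0xC9C
s_3 = InvRound(s_2, k_4) = 0xC39
s_4 = InvRound(s_3, k_3) = 0x721
s_5 = InvRound(s_4, k_2) = 0xD45
s_6 = InvRound(s_5, k_1) = 0xC75
s_7 = InvRound(s_6, k_0) = 0x4E5

0x4E5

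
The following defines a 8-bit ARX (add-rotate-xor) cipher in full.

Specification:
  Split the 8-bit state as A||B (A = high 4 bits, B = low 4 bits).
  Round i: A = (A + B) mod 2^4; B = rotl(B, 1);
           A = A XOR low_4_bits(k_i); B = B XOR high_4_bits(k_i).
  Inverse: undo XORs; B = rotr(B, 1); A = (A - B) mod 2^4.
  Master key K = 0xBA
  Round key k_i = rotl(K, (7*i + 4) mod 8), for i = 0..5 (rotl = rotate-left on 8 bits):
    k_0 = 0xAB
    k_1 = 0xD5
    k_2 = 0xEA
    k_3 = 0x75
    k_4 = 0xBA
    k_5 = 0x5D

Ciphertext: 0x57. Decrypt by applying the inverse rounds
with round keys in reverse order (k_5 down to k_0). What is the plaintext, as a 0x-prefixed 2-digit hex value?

s_0 = ciphertext = 0x57
s_1 = InvRound(s_0, k_5) = 0x71
s_2 = InvRound(s_1, k_4) = 0x85
s_3 = InvRound(s_2, k_3) = 0xC1
s_4 = InvRound(s_3, k_2) = 0x7F
s_5 = InvRound(s_4, k_1) = 0x11
s_6 = InvRound(s_5, k_0) = 0xDD

0xDD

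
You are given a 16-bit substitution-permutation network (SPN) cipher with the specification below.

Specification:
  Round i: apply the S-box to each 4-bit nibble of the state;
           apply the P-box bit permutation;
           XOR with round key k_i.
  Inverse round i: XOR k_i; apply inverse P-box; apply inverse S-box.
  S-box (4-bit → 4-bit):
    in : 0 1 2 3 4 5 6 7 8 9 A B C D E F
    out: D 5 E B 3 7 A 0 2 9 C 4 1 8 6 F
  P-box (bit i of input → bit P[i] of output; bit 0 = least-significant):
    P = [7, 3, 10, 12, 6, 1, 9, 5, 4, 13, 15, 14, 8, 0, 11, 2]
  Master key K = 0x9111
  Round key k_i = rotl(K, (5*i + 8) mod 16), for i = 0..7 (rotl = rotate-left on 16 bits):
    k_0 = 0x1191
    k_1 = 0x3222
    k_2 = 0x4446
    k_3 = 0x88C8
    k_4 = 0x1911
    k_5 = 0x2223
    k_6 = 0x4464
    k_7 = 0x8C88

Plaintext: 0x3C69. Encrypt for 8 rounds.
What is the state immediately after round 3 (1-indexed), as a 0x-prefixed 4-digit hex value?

s_0 = plaintext = 0x3C69
s_1 = Round(s_0, k_0) = 0x0026
s_2 = Round(s_1, k_1) = 0xE91C
s_3 = Round(s_2, k_2) = 0x0E97
s_4 = Round(s_3, k_3) = 0x21AC
s_5 = Round(s_4, k_4) = 0x93A4
s_6 = Round(s_5, k_5) = 0x419F
s_7 = Round(s_6, k_6) = 0xD19D
s_8 = Round(s_7, k_7) = 0x1CFC

0x0E97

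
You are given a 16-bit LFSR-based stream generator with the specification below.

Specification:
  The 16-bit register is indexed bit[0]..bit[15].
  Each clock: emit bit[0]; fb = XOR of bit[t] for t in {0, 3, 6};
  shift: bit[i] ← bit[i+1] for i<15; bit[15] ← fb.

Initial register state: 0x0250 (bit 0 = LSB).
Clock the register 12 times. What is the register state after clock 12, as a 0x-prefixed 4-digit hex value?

0xE130

reg_0 = 0x0250
clock 1: out=0, reg = 0x8128
clock 2: out=0, reg = 0xC094
clock 3: out=0, reg = 0x604A
clock 4: out=0, reg = 0x3025
clock 5: out=1, reg = 0x9812
clock 6: out=0, reg = 0x4C09
clock 7: out=1, reg = 0x2604
clock 8: out=0, reg = 0x1302
clock 9: out=0, reg = 0x0981
clock 10: out=1, reg = 0x84C0
clock 11: out=0, reg = 0xC260
clock 12: out=0, reg = 0xE130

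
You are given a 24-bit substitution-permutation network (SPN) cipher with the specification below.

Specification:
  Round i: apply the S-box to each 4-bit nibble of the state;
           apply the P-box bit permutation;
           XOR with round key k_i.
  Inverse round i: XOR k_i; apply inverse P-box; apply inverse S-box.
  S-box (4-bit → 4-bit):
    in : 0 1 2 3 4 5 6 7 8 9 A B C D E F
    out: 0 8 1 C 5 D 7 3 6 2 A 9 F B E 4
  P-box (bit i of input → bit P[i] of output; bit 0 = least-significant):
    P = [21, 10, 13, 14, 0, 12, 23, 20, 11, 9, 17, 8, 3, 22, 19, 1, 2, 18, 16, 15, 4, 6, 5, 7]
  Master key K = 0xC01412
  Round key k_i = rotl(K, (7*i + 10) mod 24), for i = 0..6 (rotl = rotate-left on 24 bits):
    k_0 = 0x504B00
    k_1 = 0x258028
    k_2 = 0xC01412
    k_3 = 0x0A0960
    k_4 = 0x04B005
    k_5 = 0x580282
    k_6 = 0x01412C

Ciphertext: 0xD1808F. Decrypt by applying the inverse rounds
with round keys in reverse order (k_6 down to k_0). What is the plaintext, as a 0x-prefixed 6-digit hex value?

0xE119A2

s_0 = ciphertext = 0xD1808F
s_1 = InvRound(s_0, k_6) = 0x31A151
s_2 = InvRound(s_1, k_5) = 0xD3EA24
s_3 = InvRound(s_2, k_4) = 0xF896C1
s_4 = InvRound(s_3, k_3) = 0x319CC7
s_5 = InvRound(s_4, k_2) = 0xD59252
s_6 = InvRound(s_5, k_1) = 0x60D9E2
s_7 = InvRound(s_6, k_0) = 0xE119A2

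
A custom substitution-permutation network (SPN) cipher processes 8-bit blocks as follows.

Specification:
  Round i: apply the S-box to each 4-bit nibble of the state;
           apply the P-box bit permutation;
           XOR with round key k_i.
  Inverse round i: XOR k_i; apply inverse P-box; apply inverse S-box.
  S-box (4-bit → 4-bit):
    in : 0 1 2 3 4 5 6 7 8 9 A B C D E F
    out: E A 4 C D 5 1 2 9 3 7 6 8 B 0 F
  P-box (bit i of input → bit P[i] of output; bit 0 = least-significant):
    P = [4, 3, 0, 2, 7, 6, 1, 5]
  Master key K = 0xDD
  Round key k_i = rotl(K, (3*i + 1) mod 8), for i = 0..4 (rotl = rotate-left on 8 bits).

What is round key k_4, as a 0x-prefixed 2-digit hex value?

0xBB

K = 0xDD
k_0 = rotl(K, (3*0+1) mod 8) = rotl(K, 1) = 0xBB
k_1 = rotl(K, (3*1+1) mod 8) = rotl(K, 4) = 0xDD
k_2 = rotl(K, (3*2+1) mod 8) = rotl(K, 7) = 0xEE
k_3 = rotl(K, (3*3+1) mod 8) = rotl(K, 2) = 0x77
k_4 = rotl(K, (3*4+1) mod 8) = rotl(K, 5) = 0xBB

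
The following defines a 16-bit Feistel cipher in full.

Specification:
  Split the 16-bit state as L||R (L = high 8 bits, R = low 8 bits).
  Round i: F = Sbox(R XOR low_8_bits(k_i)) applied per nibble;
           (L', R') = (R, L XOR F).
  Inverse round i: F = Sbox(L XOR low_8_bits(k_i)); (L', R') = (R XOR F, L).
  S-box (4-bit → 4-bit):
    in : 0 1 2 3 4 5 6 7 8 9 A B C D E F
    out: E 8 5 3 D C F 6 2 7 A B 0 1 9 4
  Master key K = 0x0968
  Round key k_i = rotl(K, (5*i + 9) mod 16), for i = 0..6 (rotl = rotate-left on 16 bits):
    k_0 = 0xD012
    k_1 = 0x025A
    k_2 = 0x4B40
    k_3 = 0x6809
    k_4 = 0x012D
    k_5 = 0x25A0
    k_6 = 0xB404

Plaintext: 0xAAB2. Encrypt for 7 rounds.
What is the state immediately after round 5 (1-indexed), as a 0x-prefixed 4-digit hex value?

s_0 = plaintext = 0xAAB2
s_1 = Round(s_0, k_0) = 0xB204
s_2 = Round(s_1, k_1) = 0x047B
s_3 = Round(s_2, k_2) = 0x7B3F
s_4 = Round(s_3, k_3) = 0x3F44
s_5 = Round(s_4, k_4) = 0x44C8
s_6 = Round(s_5, k_5) = 0xC8B6
s_7 = Round(s_6, k_6) = 0xB67D

0x44C8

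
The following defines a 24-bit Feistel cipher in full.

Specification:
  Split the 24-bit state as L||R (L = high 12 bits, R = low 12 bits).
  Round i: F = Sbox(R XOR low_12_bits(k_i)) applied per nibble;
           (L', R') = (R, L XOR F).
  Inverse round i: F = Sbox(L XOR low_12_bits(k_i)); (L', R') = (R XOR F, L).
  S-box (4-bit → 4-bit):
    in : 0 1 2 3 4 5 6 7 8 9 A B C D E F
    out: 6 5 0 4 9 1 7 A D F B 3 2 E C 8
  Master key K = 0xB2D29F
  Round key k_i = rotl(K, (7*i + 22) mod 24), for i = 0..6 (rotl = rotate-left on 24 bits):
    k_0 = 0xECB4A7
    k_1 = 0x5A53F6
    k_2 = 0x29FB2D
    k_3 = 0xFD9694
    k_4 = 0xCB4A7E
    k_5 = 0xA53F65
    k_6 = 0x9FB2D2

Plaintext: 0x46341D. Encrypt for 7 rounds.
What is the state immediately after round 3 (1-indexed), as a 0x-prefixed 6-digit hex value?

s_0 = plaintext = 0x46341D
s_1 = Round(s_0, k_0) = 0x41D258
s_2 = Round(s_1, k_1) = 0x2581A1
s_3 = Round(s_2, k_2) = 0x1A198A
s_4 = Round(s_3, k_3) = 0x98A9FD
s_5 = Round(s_4, k_4) = 0x9FDD5E
s_6 = Round(s_5, k_5) = 0xD5E9BE
s_7 = Round(s_6, k_6) = 0x9BEE2C

0x1A198A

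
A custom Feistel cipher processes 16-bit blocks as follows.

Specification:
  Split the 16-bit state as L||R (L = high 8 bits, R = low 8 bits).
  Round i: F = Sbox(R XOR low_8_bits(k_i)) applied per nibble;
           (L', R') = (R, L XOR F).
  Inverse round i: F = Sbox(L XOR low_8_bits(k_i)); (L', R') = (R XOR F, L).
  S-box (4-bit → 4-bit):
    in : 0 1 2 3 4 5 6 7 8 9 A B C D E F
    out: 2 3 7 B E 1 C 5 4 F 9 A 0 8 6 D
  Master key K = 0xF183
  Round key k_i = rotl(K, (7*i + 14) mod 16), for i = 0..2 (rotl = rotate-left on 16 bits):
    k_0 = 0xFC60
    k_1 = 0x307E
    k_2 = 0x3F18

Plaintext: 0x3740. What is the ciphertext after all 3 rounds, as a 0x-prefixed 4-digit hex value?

0xFA22

s_0 = plaintext = 0x3740
s_1 = Round(s_0, k_0) = 0x4045
s_2 = Round(s_1, k_1) = 0x45FA
s_3 = Round(s_2, k_2) = 0xFA22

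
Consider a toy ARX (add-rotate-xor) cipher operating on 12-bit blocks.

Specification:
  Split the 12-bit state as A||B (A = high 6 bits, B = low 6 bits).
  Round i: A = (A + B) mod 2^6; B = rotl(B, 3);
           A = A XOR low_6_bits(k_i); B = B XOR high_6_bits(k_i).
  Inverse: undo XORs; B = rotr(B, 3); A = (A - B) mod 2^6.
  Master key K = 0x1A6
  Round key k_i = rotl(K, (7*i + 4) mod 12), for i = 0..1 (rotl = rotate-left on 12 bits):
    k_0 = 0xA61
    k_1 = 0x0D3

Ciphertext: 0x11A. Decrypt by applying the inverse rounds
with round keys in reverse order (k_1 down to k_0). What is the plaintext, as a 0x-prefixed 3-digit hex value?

0x654

s_0 = ciphertext = 0x11A
s_1 = InvRound(s_0, k_1) = 0x30B
s_2 = InvRound(s_1, k_0) = 0x654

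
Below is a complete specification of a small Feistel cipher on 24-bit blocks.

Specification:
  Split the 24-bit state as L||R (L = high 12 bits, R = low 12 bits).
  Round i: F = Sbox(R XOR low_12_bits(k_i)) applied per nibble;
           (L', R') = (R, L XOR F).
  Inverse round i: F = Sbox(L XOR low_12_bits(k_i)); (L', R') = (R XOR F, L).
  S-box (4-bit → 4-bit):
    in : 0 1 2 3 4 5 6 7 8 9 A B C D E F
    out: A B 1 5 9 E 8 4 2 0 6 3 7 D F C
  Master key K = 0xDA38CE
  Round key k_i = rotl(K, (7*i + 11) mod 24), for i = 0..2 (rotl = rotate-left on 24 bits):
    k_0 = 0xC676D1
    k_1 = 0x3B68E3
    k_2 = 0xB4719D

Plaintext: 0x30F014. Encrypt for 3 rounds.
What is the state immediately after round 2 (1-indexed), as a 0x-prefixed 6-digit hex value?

s_0 = plaintext = 0x30F014
s_1 = Round(s_0, k_0) = 0x014B71
s_2 = Round(s_1, k_1) = 0xB71515
s_3 = Round(s_2, k_2) = 0x515253

0xB71515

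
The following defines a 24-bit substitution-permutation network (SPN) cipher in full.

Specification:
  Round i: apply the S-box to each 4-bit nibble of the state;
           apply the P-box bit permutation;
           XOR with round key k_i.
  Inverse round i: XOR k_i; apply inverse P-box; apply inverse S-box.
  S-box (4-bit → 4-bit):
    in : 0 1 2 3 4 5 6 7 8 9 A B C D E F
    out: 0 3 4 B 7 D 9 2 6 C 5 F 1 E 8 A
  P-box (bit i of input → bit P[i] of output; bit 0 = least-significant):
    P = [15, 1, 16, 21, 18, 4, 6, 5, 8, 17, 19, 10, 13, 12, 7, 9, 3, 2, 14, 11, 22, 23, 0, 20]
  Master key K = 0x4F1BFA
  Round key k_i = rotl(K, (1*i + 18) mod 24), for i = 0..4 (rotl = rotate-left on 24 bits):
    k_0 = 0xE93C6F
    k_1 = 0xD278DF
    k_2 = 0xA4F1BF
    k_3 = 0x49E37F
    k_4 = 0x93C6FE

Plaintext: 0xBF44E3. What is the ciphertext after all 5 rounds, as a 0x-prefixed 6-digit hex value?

s_0 = plaintext = 0xBF44E3
s_1 = Round(s_0, k_0) = 0x1385C8
s_2 = Round(s_1, k_1) = 0x1F6551
s_3 = Round(s_2, k_2) = 0x685ED9
s_4 = Round(s_3, k_3) = 0x38858B
s_5 = Round(s_4, k_4) = 0x6A1328

0x6A1328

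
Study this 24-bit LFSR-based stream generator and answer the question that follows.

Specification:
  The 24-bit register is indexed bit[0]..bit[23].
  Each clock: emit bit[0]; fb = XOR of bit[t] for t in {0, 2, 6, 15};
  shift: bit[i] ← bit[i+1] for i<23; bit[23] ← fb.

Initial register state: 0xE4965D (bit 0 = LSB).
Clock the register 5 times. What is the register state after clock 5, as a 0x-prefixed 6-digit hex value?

0xD724B2

reg_0 = 0xE4965D
clock 1: out=1, reg = 0x724B2E
clock 2: out=0, reg = 0xB92597
clock 3: out=1, reg = 0x5C92CB
clock 4: out=1, reg = 0xAE4965
clock 5: out=1, reg = 0xD724B2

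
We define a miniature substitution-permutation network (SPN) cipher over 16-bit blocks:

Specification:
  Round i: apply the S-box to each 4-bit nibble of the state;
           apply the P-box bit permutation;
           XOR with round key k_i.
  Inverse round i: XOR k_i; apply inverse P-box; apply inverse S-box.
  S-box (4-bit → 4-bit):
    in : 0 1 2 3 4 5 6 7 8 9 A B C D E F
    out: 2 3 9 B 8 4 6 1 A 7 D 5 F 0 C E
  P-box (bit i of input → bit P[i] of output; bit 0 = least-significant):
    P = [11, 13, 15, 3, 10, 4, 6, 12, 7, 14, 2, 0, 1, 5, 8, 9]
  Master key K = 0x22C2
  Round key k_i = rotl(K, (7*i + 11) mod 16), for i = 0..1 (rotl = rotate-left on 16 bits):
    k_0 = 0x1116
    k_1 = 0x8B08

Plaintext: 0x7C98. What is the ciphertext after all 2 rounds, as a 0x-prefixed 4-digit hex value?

s_0 = plaintext = 0x7C98
s_1 = Round(s_0, k_0) = 0x75C9
s_2 = Round(s_1, k_1) = 0x375E

0x375E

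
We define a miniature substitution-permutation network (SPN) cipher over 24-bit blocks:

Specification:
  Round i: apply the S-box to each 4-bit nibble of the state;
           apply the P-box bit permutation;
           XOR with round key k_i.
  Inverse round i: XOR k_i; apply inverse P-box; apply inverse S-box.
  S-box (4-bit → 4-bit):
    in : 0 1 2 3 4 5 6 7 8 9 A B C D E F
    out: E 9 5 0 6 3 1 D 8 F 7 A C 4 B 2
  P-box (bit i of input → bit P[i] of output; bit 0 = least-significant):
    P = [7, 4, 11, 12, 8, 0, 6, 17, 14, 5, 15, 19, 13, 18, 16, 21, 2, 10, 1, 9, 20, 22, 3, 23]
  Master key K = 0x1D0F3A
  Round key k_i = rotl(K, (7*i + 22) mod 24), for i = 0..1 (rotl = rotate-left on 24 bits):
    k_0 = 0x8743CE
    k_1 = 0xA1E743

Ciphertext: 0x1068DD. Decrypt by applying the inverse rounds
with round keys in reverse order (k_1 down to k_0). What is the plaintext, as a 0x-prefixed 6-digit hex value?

s_0 = ciphertext = 0x1068DD
s_1 = InvRound(s_0, k_1) = 0x79CD6A
s_2 = InvRound(s_1, k_0) = 0xEEB082

0xEEB082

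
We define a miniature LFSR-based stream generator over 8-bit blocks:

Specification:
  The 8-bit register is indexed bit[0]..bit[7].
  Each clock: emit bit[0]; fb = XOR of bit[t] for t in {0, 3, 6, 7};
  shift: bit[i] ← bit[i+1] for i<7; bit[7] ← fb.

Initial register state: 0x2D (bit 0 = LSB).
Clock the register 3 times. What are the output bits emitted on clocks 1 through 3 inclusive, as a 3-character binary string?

101

reg_0 = 0x2D
clock 1: out=1, reg = 0x16
clock 2: out=0, reg = 0x0B
clock 3: out=1, reg = 0x05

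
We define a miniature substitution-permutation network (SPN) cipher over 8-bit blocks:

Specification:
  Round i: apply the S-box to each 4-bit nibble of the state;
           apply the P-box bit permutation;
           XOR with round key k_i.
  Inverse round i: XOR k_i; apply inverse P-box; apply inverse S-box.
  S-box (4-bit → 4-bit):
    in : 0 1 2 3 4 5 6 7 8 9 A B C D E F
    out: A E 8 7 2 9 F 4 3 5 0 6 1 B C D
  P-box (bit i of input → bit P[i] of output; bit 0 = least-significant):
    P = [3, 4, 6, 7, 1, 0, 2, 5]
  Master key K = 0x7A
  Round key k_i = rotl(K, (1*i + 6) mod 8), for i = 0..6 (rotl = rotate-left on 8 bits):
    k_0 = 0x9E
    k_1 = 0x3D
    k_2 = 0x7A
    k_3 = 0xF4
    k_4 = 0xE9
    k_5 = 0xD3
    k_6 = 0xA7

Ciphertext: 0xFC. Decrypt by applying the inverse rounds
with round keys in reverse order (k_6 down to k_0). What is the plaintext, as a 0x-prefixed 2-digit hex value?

s_0 = ciphertext = 0xFC
s_1 = InvRound(s_0, k_6) = 0x83
s_2 = InvRound(s_1, k_5) = 0xAB
s_3 = InvRound(s_2, k_4) = 0xC7
s_4 = InvRound(s_3, k_3) = 0xD4
s_5 = InvRound(s_4, k_2) = 0xF5
s_6 = InvRound(s_5, k_1) = 0xAF
s_7 = InvRound(s_6, k_0) = 0x04

0x04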